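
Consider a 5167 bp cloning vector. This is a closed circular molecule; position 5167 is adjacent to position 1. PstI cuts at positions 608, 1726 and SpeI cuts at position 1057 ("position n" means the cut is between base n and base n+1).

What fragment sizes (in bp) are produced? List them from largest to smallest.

4049, 669, 449 bp

Combined cut positions (sorted): 608, 1057, 1726.
Circular molecule, 3 cuts → 3 fragments:
  1057 − 608 = 449 bp
  1726 − 1057 = 669 bp
  wrap: 5167 − 1726 + 608 = 4049 bp
Sorted largest to smallest: 4049, 669, 449 bp.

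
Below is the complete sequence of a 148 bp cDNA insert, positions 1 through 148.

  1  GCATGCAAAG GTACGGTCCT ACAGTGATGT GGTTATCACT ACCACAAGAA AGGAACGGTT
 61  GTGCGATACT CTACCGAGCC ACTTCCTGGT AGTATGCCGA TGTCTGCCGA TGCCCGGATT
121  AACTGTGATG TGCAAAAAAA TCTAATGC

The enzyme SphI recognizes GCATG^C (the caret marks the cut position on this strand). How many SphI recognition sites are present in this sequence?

GCATGC occurs starting at position 1.
SphI cuts at 1 site.

1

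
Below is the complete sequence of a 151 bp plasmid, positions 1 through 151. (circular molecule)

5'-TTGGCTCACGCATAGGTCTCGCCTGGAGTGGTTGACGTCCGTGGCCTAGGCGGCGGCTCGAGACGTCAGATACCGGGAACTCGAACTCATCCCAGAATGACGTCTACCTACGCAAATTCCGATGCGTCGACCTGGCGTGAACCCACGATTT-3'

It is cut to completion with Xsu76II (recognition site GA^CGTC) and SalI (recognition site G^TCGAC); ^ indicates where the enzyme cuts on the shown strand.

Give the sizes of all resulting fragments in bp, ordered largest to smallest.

60, 37, 28, 26 bp

Xsu76II sites (GACGTC) start at positions 34, 62, 99.
Xsu76II cuts after base 2 of each site, so after positions 35, 63, 100.
The SalI site (GTCGAC) starts at position 126.
SalI cuts after the first base of each site, so after position 126.
Combined cut positions: 35, 63, 100, 126.
Circular molecule, 4 cuts → 4 fragments:
  36–63 → 28 bp
  64–100 → 37 bp
  101–126 → 26 bp
  127–151 then 1–35 → 25 + 35 = 60 bp
Sorted largest to smallest: 60, 37, 28, 26 bp.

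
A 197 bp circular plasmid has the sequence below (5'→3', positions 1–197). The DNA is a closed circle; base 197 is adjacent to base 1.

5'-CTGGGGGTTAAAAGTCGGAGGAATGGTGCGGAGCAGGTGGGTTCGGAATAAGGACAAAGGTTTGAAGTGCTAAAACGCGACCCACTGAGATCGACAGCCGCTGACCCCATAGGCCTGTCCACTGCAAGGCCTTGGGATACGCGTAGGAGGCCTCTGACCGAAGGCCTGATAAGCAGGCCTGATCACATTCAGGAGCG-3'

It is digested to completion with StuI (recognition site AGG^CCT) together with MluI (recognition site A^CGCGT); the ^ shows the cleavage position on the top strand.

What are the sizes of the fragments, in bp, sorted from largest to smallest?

StuI sites (AGGCCT) start at positions 111, 127, 148, 162, 175.
StuI cuts after base 3 of each site, so after positions 113, 129, 150, 164, 177.
The MluI site (ACGCGT) starts at position 139.
MluI cuts after the first base of each site, so after position 139.
Combined cut positions: 113, 129, 139, 150, 164, 177.
Circular molecule, 6 cuts → 6 fragments:
  114–129 → 16 bp
  130–139 → 10 bp
  140–150 → 11 bp
  151–164 → 14 bp
  165–177 → 13 bp
  178–197 then 1–113 → 20 + 113 = 133 bp
Sorted largest to smallest: 133, 16, 14, 13, 11, 10 bp.

133, 16, 14, 13, 11, 10 bp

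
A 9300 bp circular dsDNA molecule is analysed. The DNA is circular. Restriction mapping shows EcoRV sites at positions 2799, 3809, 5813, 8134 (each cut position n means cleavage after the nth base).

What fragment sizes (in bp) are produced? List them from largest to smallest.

3965, 2321, 2004, 1010 bp

Circular molecule, 4 cuts → 4 fragments:
  3809 − 2799 = 1010 bp
  5813 − 3809 = 2004 bp
  8134 − 5813 = 2321 bp
  wrap: 9300 − 8134 + 2799 = 3965 bp
Sorted largest to smallest: 3965, 2321, 2004, 1010 bp.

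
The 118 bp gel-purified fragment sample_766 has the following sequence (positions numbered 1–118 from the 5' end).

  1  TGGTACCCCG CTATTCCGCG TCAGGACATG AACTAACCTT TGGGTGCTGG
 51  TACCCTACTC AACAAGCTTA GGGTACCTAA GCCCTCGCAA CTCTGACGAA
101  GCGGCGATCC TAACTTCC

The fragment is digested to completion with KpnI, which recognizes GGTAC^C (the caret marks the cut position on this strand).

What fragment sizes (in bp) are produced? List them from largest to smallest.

KpnI sites (GGTACC) start at positions 2, 49, 72.
KpnI cuts after base 5 of each site (before the last base), so after positions 6, 53, 76.
Linear molecule, 3 cuts → 4 fragments:
  1–6 → 6 bp
  7–53 → 47 bp
  54–76 → 23 bp
  77–118 → 42 bp
Sorted largest to smallest: 47, 42, 23, 6 bp.

47, 42, 23, 6 bp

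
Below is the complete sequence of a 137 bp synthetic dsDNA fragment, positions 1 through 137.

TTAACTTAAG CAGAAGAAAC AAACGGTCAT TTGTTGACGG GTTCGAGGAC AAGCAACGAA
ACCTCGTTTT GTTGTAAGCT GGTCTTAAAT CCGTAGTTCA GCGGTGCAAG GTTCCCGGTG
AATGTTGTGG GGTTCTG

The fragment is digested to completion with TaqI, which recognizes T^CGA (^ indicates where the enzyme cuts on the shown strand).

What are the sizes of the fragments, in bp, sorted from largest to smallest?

94, 43 bp

The TaqI site (TCGA) starts at position 43.
TaqI cuts after the first base of each site, so after position 43.
Linear molecule, 1 cut → 2 fragments:
  1–43 → 43 bp
  44–137 → 94 bp
Sorted largest to smallest: 94, 43 bp.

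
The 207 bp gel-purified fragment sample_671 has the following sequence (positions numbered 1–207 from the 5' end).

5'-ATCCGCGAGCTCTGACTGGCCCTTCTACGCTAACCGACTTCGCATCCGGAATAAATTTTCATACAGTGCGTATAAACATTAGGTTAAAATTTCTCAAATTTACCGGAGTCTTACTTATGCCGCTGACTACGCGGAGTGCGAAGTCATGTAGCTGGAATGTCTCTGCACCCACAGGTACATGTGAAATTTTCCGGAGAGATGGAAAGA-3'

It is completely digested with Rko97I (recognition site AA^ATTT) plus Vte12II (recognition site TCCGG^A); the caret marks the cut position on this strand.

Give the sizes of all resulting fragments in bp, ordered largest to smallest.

Rko97I sites (AAATTT) start at positions 53, 87, 96, 184.
Rko97I cuts after base 2 of each site, so after positions 54, 88, 97, 185.
Vte12II sites (TCCGGA) start at positions 45, 190.
Vte12II cuts after base 5 of each site (before the last base), so after positions 49, 194.
Combined cut positions: 49, 54, 88, 97, 185, 194.
Linear molecule, 6 cuts → 7 fragments:
  1–49 → 49 bp
  50–54 → 5 bp
  55–88 → 34 bp
  89–97 → 9 bp
  98–185 → 88 bp
  186–194 → 9 bp
  195–207 → 13 bp
Sorted largest to smallest: 88, 49, 34, 13, 9, 9, 5 bp.

88, 49, 34, 13, 9, 9, 5 bp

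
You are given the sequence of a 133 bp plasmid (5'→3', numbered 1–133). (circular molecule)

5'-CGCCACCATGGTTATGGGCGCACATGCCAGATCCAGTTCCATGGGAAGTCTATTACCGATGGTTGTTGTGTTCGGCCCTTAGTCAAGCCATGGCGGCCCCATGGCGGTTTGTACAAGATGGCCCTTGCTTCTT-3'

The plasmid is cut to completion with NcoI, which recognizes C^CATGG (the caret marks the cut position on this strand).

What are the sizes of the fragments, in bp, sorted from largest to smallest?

NcoI sites (CCATGG) start at positions 6, 39, 88, 99.
NcoI cuts after the first base of each site, so after positions 6, 39, 88, 99.
Circular molecule, 4 cuts → 4 fragments:
  7–39 → 33 bp
  40–88 → 49 bp
  89–99 → 11 bp
  100–133 then 1–6 → 34 + 6 = 40 bp
Sorted largest to smallest: 49, 40, 33, 11 bp.

49, 40, 33, 11 bp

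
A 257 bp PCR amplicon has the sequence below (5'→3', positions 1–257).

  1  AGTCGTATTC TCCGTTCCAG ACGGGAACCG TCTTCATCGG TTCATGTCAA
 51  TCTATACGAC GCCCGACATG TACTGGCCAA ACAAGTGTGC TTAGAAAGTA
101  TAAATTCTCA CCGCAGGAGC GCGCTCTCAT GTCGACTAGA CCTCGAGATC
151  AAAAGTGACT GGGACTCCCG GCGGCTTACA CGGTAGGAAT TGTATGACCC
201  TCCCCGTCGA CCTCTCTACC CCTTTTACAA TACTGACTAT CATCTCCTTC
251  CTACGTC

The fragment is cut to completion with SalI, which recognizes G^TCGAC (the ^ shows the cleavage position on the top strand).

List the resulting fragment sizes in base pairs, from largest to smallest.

SalI sites (GTCGAC) start at positions 131, 206.
SalI cuts after the first base of each site, so after positions 131, 206.
Linear molecule, 2 cuts → 3 fragments:
  1–131 → 131 bp
  132–206 → 75 bp
  207–257 → 51 bp
Sorted largest to smallest: 131, 75, 51 bp.

131, 75, 51 bp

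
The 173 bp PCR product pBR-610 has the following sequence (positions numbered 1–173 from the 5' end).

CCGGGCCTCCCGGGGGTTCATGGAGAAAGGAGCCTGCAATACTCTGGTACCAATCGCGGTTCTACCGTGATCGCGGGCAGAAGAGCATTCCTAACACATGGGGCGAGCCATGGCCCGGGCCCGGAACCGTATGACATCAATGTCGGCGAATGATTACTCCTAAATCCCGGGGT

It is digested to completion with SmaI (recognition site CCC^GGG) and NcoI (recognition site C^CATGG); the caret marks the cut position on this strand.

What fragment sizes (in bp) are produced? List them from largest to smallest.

SmaI sites (CCCGGG) start at positions 9, 114, 166.
SmaI cuts after base 3 of each site, so after positions 11, 116, 168.
The NcoI site (CCATGG) starts at position 108.
NcoI cuts after the first base of each site, so after position 108.
Combined cut positions: 11, 108, 116, 168.
Linear molecule, 4 cuts → 5 fragments:
  1–11 → 11 bp
  12–108 → 97 bp
  109–116 → 8 bp
  117–168 → 52 bp
  169–173 → 5 bp
Sorted largest to smallest: 97, 52, 11, 8, 5 bp.

97, 52, 11, 8, 5 bp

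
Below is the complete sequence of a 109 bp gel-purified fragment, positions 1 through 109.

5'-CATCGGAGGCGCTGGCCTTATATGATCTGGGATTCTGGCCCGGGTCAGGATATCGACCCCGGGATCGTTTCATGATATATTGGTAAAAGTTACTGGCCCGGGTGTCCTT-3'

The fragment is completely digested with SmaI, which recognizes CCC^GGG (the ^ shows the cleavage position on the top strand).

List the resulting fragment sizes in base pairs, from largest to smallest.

SmaI sites (CCCGGG) start at positions 39, 58, 97.
SmaI cuts after base 3 of each site, so after positions 41, 60, 99.
Linear molecule, 3 cuts → 4 fragments:
  1–41 → 41 bp
  42–60 → 19 bp
  61–99 → 39 bp
  100–109 → 10 bp
Sorted largest to smallest: 41, 39, 19, 10 bp.

41, 39, 19, 10 bp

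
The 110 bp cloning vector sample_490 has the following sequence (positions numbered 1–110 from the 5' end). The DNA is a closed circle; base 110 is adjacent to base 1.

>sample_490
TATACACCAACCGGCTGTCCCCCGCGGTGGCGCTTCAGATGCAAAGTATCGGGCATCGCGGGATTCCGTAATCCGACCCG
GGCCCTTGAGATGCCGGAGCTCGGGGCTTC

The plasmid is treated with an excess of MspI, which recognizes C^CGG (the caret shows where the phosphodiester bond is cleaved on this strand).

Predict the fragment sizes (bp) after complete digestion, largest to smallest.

MspI sites (CCGG) start at positions 11, 78, 94.
MspI cuts after the first base of each site, so after positions 11, 78, 94.
Circular molecule, 3 cuts → 3 fragments:
  12–78 → 67 bp
  79–94 → 16 bp
  95–110 then 1–11 → 16 + 11 = 27 bp
Sorted largest to smallest: 67, 27, 16 bp.

67, 27, 16 bp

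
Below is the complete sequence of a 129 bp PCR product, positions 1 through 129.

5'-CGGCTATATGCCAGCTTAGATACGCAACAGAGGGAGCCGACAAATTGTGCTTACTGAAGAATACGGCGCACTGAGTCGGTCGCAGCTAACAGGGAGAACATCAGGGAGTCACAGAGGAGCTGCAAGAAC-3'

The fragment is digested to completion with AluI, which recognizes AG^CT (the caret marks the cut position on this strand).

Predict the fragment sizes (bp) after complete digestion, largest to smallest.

71, 34, 14, 10 bp

AluI sites (AGCT) start at positions 13, 84, 118.
AluI cuts after base 2 of each site, so after positions 14, 85, 119.
Linear molecule, 3 cuts → 4 fragments:
  1–14 → 14 bp
  15–85 → 71 bp
  86–119 → 34 bp
  120–129 → 10 bp
Sorted largest to smallest: 71, 34, 14, 10 bp.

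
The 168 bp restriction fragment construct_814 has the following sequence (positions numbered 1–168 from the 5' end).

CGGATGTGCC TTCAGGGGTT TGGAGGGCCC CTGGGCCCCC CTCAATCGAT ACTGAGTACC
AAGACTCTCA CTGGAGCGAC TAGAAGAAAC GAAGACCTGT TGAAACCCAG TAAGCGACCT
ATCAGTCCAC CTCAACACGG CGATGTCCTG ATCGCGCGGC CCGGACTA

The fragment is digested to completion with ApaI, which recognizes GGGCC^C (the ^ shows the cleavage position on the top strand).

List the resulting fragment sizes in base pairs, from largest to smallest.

131, 29, 8 bp

ApaI sites (GGGCCC) start at positions 25, 33.
ApaI cuts after base 5 of each site (before the last base), so after positions 29, 37.
Linear molecule, 2 cuts → 3 fragments:
  1–29 → 29 bp
  30–37 → 8 bp
  38–168 → 131 bp
Sorted largest to smallest: 131, 29, 8 bp.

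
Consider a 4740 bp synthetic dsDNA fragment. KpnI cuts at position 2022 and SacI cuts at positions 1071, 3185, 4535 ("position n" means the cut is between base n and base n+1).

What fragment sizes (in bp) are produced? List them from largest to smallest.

1350, 1163, 1071, 951, 205 bp

Combined cut positions (sorted): 1071, 2022, 3185, 4535.
Linear molecule, 4 cuts → 5 fragments:
  1071 − 0 = 1071 bp
  2022 − 1071 = 951 bp
  3185 − 2022 = 1163 bp
  4535 − 3185 = 1350 bp
  4740 − 4535 = 205 bp
Sorted largest to smallest: 1350, 1163, 1071, 951, 205 bp.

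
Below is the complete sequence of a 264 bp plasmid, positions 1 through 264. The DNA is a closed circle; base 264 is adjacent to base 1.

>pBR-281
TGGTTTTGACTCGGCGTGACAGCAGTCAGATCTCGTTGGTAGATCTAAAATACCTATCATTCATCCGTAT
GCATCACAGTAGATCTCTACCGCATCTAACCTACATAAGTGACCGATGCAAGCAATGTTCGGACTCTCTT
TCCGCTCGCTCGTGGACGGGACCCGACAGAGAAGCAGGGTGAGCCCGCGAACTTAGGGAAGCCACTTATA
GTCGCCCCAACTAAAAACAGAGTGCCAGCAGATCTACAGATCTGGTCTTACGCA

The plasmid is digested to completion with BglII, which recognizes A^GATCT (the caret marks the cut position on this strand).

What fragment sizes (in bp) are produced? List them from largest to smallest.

159, 44, 40, 13, 8 bp

BglII sites (AGATCT) start at positions 28, 41, 81, 240, 248.
BglII cuts after the first base of each site, so after positions 28, 41, 81, 240, 248.
Circular molecule, 5 cuts → 5 fragments:
  29–41 → 13 bp
  42–81 → 40 bp
  82–240 → 159 bp
  241–248 → 8 bp
  249–264 then 1–28 → 16 + 28 = 44 bp
Sorted largest to smallest: 159, 44, 40, 13, 8 bp.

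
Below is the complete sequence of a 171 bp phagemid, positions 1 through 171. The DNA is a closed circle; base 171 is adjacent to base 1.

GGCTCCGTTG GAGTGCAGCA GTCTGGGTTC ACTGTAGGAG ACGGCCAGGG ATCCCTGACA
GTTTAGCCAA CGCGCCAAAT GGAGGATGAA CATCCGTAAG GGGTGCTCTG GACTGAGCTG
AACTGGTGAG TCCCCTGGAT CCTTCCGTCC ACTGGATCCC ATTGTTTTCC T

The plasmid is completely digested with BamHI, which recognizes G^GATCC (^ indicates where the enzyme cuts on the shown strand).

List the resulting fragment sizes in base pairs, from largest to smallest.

BamHI sites (GGATCC) start at positions 49, 137, 154.
BamHI cuts after the first base of each site, so after positions 49, 137, 154.
Circular molecule, 3 cuts → 3 fragments:
  50–137 → 88 bp
  138–154 → 17 bp
  155–171 then 1–49 → 17 + 49 = 66 bp
Sorted largest to smallest: 88, 66, 17 bp.

88, 66, 17 bp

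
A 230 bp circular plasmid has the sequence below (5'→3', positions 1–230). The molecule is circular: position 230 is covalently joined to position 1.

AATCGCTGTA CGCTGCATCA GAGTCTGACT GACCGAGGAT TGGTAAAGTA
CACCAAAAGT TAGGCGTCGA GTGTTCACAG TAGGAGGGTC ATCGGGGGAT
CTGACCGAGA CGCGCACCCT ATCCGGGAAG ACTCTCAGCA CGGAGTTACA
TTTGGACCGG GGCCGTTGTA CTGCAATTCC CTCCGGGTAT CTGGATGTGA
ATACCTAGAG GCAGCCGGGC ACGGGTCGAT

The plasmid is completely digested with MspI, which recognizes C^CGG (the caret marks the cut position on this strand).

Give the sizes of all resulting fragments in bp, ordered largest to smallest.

138, 34, 32, 26 bp

MspI sites (CCGG) start at positions 123, 157, 183, 215.
MspI cuts after the first base of each site, so after positions 123, 157, 183, 215.
Circular molecule, 4 cuts → 4 fragments:
  124–157 → 34 bp
  158–183 → 26 bp
  184–215 → 32 bp
  216–230 then 1–123 → 15 + 123 = 138 bp
Sorted largest to smallest: 138, 34, 32, 26 bp.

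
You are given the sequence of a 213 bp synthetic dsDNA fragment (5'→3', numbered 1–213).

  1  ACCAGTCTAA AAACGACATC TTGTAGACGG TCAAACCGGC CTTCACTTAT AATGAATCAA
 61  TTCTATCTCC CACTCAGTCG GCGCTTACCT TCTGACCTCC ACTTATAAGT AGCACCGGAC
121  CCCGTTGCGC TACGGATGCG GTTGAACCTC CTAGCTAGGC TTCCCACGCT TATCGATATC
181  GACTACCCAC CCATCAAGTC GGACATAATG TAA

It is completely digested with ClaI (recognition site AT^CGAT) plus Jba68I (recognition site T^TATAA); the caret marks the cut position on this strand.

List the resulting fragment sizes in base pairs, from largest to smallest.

70, 56, 47, 40 bp

The ClaI site (ATCGAT) starts at position 172.
ClaI cuts after base 2 of each site, so after position 173.
Jba68I sites (TTATAA) start at positions 47, 103.
Jba68I cuts after the first base of each site, so after positions 47, 103.
Combined cut positions: 47, 103, 173.
Linear molecule, 3 cuts → 4 fragments:
  1–47 → 47 bp
  48–103 → 56 bp
  104–173 → 70 bp
  174–213 → 40 bp
Sorted largest to smallest: 70, 56, 47, 40 bp.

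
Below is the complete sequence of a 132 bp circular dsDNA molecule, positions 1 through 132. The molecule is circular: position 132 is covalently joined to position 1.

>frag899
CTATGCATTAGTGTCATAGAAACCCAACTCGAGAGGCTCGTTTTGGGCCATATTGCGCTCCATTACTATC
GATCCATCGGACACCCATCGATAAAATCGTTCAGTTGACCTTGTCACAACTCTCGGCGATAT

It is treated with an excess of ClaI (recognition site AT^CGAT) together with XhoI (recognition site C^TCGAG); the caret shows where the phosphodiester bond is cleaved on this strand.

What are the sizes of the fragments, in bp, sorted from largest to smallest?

ClaI sites (ATCGAT) start at positions 68, 87.
ClaI cuts after base 2 of each site, so after positions 69, 88.
The XhoI site (CTCGAG) starts at position 28.
XhoI cuts after the first base of each site, so after position 28.
Combined cut positions: 28, 69, 88.
Circular molecule, 3 cuts → 3 fragments:
  29–69 → 41 bp
  70–88 → 19 bp
  89–132 then 1–28 → 44 + 28 = 72 bp
Sorted largest to smallest: 72, 41, 19 bp.

72, 41, 19 bp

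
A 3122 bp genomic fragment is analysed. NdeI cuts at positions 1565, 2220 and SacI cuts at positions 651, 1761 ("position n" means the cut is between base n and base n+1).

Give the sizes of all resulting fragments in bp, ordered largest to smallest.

914, 902, 651, 459, 196 bp

Combined cut positions (sorted): 651, 1565, 1761, 2220.
Linear molecule, 4 cuts → 5 fragments:
  651 − 0 = 651 bp
  1565 − 651 = 914 bp
  1761 − 1565 = 196 bp
  2220 − 1761 = 459 bp
  3122 − 2220 = 902 bp
Sorted largest to smallest: 914, 902, 651, 459, 196 bp.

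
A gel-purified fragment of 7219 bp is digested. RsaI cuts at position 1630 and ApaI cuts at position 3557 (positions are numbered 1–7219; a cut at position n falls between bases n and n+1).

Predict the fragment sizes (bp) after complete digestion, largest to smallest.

3662, 1927, 1630 bp

Combined cut positions (sorted): 1630, 3557.
Linear molecule, 2 cuts → 3 fragments:
  1630 − 0 = 1630 bp
  3557 − 1630 = 1927 bp
  7219 − 3557 = 3662 bp
Sorted largest to smallest: 3662, 1927, 1630 bp.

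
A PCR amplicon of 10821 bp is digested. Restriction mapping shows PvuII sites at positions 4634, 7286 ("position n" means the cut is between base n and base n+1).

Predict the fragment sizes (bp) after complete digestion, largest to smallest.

Linear molecule, 2 cuts → 3 fragments:
  4634 − 0 = 4634 bp
  7286 − 4634 = 2652 bp
  10821 − 7286 = 3535 bp
Sorted largest to smallest: 4634, 3535, 2652 bp.

4634, 3535, 2652 bp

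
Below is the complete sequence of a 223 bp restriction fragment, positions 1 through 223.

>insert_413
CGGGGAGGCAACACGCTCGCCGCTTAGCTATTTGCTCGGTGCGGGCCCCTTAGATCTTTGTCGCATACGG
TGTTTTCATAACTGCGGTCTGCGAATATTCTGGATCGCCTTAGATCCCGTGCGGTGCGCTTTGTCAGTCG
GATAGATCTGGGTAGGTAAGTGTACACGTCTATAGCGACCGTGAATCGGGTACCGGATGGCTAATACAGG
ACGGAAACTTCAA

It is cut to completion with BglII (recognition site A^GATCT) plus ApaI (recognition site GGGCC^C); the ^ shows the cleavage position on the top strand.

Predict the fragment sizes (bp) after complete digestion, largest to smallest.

BglII sites (AGATCT) start at positions 52, 144.
BglII cuts after the first base of each site, so after positions 52, 144.
The ApaI site (GGGCCC) starts at position 43.
ApaI cuts after base 5 of each site (before the last base), so after position 47.
Combined cut positions: 47, 52, 144.
Linear molecule, 3 cuts → 4 fragments:
  1–47 → 47 bp
  48–52 → 5 bp
  53–144 → 92 bp
  145–223 → 79 bp
Sorted largest to smallest: 92, 79, 47, 5 bp.

92, 79, 47, 5 bp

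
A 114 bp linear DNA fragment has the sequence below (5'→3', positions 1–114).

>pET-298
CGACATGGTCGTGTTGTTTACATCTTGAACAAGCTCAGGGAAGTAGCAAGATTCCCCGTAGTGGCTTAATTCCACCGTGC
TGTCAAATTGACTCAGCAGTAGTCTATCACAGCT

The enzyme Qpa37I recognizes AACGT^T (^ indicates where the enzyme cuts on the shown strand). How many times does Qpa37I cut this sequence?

No occurrence of AACGTT is present in the sequence.
Qpa37I does not cut: 0 sites.

0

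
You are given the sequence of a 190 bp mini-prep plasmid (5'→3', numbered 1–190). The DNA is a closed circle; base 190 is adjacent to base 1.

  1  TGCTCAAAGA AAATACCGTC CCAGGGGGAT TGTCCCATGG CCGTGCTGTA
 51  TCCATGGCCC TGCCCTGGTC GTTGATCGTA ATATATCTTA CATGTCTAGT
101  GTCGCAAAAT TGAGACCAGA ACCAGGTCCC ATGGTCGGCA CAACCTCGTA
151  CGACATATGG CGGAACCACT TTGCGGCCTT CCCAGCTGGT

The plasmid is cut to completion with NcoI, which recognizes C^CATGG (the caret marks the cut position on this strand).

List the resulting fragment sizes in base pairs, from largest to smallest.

NcoI sites (CCATGG) start at positions 35, 52, 129.
NcoI cuts after the first base of each site, so after positions 35, 52, 129.
Circular molecule, 3 cuts → 3 fragments:
  36–52 → 17 bp
  53–129 → 77 bp
  130–190 then 1–35 → 61 + 35 = 96 bp
Sorted largest to smallest: 96, 77, 17 bp.

96, 77, 17 bp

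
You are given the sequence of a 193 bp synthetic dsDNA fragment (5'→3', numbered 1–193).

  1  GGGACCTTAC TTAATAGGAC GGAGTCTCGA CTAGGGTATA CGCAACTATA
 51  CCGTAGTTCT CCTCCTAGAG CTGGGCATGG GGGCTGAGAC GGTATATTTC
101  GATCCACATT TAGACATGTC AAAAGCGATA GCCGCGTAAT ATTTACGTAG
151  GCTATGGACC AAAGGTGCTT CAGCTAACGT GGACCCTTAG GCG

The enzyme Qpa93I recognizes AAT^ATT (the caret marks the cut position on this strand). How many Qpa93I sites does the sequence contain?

1

AATATT occurs starting at position 138.
Qpa93I cuts at 1 site.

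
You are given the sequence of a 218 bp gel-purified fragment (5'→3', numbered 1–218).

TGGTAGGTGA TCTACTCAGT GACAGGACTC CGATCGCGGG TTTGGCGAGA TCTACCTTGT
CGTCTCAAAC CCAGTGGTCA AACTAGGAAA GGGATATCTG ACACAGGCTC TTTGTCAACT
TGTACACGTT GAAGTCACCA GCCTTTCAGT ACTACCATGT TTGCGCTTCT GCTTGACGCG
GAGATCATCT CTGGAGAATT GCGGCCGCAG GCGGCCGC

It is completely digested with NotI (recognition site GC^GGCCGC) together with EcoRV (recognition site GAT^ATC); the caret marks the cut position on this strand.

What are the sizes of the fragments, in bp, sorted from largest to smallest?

107, 95, 10, 6 bp

NotI sites (GCGGCCGC) start at positions 201, 211.
NotI cuts after base 2 of each site, so after positions 202, 212.
The EcoRV site (GATATC) starts at position 93.
EcoRV cuts after base 3 of each site, so after position 95.
Combined cut positions: 95, 202, 212.
Linear molecule, 3 cuts → 4 fragments:
  1–95 → 95 bp
  96–202 → 107 bp
  203–212 → 10 bp
  213–218 → 6 bp
Sorted largest to smallest: 107, 95, 10, 6 bp.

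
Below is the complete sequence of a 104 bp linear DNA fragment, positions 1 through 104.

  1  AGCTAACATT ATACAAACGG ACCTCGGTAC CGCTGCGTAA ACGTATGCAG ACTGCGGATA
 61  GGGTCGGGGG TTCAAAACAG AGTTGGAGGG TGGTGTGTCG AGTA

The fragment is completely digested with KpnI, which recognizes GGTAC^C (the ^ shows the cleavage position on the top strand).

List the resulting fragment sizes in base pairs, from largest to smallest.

74, 30 bp

The KpnI site (GGTACC) starts at position 26.
KpnI cuts after base 5 of each site (before the last base), so after position 30.
Linear molecule, 1 cut → 2 fragments:
  1–30 → 30 bp
  31–104 → 74 bp
Sorted largest to smallest: 74, 30 bp.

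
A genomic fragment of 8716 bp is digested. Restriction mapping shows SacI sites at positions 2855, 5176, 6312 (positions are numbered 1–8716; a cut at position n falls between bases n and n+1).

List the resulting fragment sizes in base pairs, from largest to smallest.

Linear molecule, 3 cuts → 4 fragments:
  2855 − 0 = 2855 bp
  5176 − 2855 = 2321 bp
  6312 − 5176 = 1136 bp
  8716 − 6312 = 2404 bp
Sorted largest to smallest: 2855, 2404, 2321, 1136 bp.

2855, 2404, 2321, 1136 bp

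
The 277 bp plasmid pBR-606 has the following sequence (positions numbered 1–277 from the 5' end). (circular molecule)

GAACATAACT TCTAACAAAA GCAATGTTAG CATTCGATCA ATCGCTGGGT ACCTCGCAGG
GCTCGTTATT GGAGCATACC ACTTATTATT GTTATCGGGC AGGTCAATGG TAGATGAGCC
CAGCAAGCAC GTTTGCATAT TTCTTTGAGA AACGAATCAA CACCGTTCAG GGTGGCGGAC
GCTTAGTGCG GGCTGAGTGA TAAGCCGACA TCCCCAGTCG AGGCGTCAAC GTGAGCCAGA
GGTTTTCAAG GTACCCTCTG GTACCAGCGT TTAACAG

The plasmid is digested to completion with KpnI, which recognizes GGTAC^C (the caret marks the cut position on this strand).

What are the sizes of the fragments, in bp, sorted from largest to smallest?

KpnI sites (GGTACC) start at positions 48, 250, 260.
KpnI cuts after base 5 of each site (before the last base), so after positions 52, 254, 264.
Circular molecule, 3 cuts → 3 fragments:
  53–254 → 202 bp
  255–264 → 10 bp
  265–277 then 1–52 → 13 + 52 = 65 bp
Sorted largest to smallest: 202, 65, 10 bp.

202, 65, 10 bp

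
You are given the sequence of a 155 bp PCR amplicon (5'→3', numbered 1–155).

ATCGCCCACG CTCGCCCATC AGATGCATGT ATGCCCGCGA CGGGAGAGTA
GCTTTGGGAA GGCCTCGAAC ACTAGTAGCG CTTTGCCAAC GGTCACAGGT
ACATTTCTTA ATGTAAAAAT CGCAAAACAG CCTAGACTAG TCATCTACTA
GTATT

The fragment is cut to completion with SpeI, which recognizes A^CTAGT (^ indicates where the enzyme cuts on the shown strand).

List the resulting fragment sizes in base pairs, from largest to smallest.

71, 65, 11, 8 bp

SpeI sites (ACTAGT) start at positions 71, 136, 147.
SpeI cuts after the first base of each site, so after positions 71, 136, 147.
Linear molecule, 3 cuts → 4 fragments:
  1–71 → 71 bp
  72–136 → 65 bp
  137–147 → 11 bp
  148–155 → 8 bp
Sorted largest to smallest: 71, 65, 11, 8 bp.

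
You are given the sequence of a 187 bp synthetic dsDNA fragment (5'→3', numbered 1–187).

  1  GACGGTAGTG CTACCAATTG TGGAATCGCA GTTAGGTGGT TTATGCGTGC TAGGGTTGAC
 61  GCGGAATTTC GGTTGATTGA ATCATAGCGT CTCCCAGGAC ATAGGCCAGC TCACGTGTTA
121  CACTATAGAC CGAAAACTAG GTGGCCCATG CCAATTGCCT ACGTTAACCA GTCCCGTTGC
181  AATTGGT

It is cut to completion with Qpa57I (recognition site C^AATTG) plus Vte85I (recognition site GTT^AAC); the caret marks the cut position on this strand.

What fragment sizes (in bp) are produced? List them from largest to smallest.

137, 15, 15, 13, 7 bp

Qpa57I sites (CAATTG) start at positions 15, 152, 180.
Qpa57I cuts after the first base of each site, so after positions 15, 152, 180.
The Vte85I site (GTTAAC) starts at position 163.
Vte85I cuts after base 3 of each site, so after position 165.
Combined cut positions: 15, 152, 165, 180.
Linear molecule, 4 cuts → 5 fragments:
  1–15 → 15 bp
  16–152 → 137 bp
  153–165 → 13 bp
  166–180 → 15 bp
  181–187 → 7 bp
Sorted largest to smallest: 137, 15, 15, 13, 7 bp.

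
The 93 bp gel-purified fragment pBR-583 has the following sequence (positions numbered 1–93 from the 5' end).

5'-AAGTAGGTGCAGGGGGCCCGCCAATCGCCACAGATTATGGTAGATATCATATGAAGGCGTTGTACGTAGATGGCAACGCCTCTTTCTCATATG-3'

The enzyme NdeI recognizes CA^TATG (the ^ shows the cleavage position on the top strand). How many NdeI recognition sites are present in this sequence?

2

CATATG occurs starting at positions 48, 88.
NdeI cuts at 2 sites.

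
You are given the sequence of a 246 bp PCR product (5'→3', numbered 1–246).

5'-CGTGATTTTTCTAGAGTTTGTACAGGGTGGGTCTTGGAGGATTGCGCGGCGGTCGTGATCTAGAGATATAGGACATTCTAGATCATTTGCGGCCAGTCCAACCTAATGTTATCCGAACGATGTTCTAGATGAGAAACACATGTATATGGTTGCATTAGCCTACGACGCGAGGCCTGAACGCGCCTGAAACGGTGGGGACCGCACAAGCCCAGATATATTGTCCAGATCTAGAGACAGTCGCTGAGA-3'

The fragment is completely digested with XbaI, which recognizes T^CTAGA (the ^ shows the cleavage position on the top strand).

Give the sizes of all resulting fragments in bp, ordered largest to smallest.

103, 49, 47, 19, 18, 10 bp

XbaI sites (TCTAGA) start at positions 10, 59, 77, 124, 227.
XbaI cuts after the first base of each site, so after positions 10, 59, 77, 124, 227.
Linear molecule, 5 cuts → 6 fragments:
  1–10 → 10 bp
  11–59 → 49 bp
  60–77 → 18 bp
  78–124 → 47 bp
  125–227 → 103 bp
  228–246 → 19 bp
Sorted largest to smallest: 103, 49, 47, 19, 18, 10 bp.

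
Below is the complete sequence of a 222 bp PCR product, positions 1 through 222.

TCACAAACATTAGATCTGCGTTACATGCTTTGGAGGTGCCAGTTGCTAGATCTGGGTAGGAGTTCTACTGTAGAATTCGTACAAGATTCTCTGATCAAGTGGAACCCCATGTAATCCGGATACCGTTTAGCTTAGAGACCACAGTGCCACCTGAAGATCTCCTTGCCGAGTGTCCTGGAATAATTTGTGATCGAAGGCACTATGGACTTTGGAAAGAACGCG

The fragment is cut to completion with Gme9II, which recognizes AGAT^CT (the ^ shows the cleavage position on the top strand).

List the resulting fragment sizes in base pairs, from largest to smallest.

107, 64, 36, 15 bp

Gme9II sites (AGATCT) start at positions 12, 48, 155.
Gme9II cuts after base 4 of each site, so after positions 15, 51, 158.
Linear molecule, 3 cuts → 4 fragments:
  1–15 → 15 bp
  16–51 → 36 bp
  52–158 → 107 bp
  159–222 → 64 bp
Sorted largest to smallest: 107, 64, 36, 15 bp.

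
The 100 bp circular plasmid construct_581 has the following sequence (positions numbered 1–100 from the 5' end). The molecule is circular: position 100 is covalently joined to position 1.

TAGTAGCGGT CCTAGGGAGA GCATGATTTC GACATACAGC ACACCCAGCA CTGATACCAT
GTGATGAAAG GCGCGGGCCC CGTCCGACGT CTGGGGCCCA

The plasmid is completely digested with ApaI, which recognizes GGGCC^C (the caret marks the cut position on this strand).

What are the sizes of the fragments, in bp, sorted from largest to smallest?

ApaI sites (GGGCCC) start at positions 75, 94.
ApaI cuts after base 5 of each site (before the last base), so after positions 79, 98.
Circular molecule, 2 cuts → 2 fragments:
  80–98 → 19 bp
  99–100 then 1–79 → 2 + 79 = 81 bp
Sorted largest to smallest: 81, 19 bp.

81, 19 bp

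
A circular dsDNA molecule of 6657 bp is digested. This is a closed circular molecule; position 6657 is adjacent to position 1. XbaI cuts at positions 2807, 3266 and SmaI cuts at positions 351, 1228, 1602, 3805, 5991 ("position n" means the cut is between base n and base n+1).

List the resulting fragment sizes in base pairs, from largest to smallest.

Combined cut positions (sorted): 351, 1228, 1602, 2807, 3266, 3805, 5991.
Circular molecule, 7 cuts → 7 fragments:
  1228 − 351 = 877 bp
  1602 − 1228 = 374 bp
  2807 − 1602 = 1205 bp
  3266 − 2807 = 459 bp
  3805 − 3266 = 539 bp
  5991 − 3805 = 2186 bp
  wrap: 6657 − 5991 + 351 = 1017 bp
Sorted largest to smallest: 2186, 1205, 1017, 877, 539, 459, 374 bp.

2186, 1205, 1017, 877, 539, 459, 374 bp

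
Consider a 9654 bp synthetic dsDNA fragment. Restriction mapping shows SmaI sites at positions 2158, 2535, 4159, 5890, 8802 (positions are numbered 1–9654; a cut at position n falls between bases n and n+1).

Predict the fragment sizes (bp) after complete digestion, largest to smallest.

Linear molecule, 5 cuts → 6 fragments:
  2158 − 0 = 2158 bp
  2535 − 2158 = 377 bp
  4159 − 2535 = 1624 bp
  5890 − 4159 = 1731 bp
  8802 − 5890 = 2912 bp
  9654 − 8802 = 852 bp
Sorted largest to smallest: 2912, 2158, 1731, 1624, 852, 377 bp.

2912, 2158, 1731, 1624, 852, 377 bp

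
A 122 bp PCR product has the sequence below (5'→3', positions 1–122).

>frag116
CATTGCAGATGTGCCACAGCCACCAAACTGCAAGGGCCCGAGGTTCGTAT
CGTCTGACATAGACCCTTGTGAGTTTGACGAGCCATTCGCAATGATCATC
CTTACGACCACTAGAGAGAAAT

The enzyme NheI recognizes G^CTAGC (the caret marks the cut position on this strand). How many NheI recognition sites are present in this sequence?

0

No occurrence of GCTAGC is present in the sequence.
NheI does not cut: 0 sites.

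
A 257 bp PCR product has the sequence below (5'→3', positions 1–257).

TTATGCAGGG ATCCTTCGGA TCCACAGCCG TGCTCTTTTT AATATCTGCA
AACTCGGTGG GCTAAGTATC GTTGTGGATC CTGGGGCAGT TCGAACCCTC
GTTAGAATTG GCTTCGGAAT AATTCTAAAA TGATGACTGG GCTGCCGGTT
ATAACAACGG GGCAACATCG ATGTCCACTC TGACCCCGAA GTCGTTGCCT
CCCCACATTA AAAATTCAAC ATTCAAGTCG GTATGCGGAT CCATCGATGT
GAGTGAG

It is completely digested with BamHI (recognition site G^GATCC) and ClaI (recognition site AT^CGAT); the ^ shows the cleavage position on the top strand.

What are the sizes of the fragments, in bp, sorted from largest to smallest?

92, 69, 58, 13, 9, 9, 7 bp

BamHI sites (GGATCC) start at positions 9, 18, 76, 237.
BamHI cuts after the first base of each site, so after positions 9, 18, 76, 237.
ClaI sites (ATCGAT) start at positions 167, 243.
ClaI cuts after base 2 of each site, so after positions 168, 244.
Combined cut positions: 9, 18, 76, 168, 237, 244.
Linear molecule, 6 cuts → 7 fragments:
  1–9 → 9 bp
  10–18 → 9 bp
  19–76 → 58 bp
  77–168 → 92 bp
  169–237 → 69 bp
  238–244 → 7 bp
  245–257 → 13 bp
Sorted largest to smallest: 92, 69, 58, 13, 9, 9, 7 bp.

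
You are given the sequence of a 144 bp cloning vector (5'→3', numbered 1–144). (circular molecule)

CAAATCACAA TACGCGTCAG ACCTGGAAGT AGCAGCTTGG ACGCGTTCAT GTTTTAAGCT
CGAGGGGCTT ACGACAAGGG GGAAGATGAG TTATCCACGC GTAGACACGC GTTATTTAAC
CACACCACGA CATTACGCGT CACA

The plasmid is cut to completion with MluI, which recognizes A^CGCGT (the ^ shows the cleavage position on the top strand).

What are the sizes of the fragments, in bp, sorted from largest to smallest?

MluI sites (ACGCGT) start at positions 12, 41, 97, 107, 135.
MluI cuts after the first base of each site, so after positions 12, 41, 97, 107, 135.
Circular molecule, 5 cuts → 5 fragments:
  13–41 → 29 bp
  42–97 → 56 bp
  98–107 → 10 bp
  108–135 → 28 bp
  136–144 then 1–12 → 9 + 12 = 21 bp
Sorted largest to smallest: 56, 29, 28, 21, 10 bp.

56, 29, 28, 21, 10 bp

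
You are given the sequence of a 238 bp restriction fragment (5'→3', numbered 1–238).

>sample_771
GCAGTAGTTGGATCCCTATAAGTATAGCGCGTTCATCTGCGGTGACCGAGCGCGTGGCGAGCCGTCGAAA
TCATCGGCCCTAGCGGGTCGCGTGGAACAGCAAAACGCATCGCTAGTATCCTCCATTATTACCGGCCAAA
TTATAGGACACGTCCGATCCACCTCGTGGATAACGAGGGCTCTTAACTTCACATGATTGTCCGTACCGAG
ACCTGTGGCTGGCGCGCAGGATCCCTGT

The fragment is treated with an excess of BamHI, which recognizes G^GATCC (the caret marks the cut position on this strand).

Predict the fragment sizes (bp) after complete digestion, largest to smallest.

219, 10, 9 bp

BamHI sites (GGATCC) start at positions 10, 229.
BamHI cuts after the first base of each site, so after positions 10, 229.
Linear molecule, 2 cuts → 3 fragments:
  1–10 → 10 bp
  11–229 → 219 bp
  230–238 → 9 bp
Sorted largest to smallest: 219, 10, 9 bp.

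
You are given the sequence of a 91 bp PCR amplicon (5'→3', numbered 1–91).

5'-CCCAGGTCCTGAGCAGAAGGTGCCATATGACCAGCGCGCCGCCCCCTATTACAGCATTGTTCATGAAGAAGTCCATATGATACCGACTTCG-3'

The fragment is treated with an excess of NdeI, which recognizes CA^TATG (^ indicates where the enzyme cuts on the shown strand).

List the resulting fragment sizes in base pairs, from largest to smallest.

NdeI sites (CATATG) start at positions 24, 74.
NdeI cuts after base 2 of each site, so after positions 25, 75.
Linear molecule, 2 cuts → 3 fragments:
  1–25 → 25 bp
  26–75 → 50 bp
  76–91 → 16 bp
Sorted largest to smallest: 50, 25, 16 bp.

50, 25, 16 bp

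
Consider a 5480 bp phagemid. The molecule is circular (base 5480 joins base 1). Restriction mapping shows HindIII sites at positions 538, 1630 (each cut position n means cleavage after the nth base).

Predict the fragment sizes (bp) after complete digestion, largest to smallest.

4388, 1092 bp

Circular molecule, 2 cuts → 2 fragments:
  1630 − 538 = 1092 bp
  wrap: 5480 − 1630 + 538 = 4388 bp
Sorted largest to smallest: 4388, 1092 bp.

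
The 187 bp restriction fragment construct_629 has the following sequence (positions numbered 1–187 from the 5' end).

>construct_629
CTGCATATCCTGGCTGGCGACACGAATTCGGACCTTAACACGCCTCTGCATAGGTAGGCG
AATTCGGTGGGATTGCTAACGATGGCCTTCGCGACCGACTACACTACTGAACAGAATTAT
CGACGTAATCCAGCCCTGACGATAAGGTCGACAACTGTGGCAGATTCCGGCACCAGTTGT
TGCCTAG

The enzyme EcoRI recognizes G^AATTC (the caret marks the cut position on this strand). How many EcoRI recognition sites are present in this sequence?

2

GAATTC occurs starting at positions 24, 60.
EcoRI cuts at 2 sites.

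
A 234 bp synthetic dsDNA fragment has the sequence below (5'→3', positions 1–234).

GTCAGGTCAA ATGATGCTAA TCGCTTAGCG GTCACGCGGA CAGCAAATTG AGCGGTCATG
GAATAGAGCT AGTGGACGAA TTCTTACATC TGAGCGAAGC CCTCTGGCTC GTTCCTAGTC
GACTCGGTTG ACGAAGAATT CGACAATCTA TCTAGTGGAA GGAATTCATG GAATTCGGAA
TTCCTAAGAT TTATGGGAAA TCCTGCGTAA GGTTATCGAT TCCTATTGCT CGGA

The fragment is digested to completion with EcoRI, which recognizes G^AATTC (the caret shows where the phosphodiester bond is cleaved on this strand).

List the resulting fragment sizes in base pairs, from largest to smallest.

EcoRI sites (GAATTC) start at positions 78, 136, 162, 171, 178.
EcoRI cuts after the first base of each site, so after positions 78, 136, 162, 171, 178.
Linear molecule, 5 cuts → 6 fragments:
  1–78 → 78 bp
  79–136 → 58 bp
  137–162 → 26 bp
  163–171 → 9 bp
  172–178 → 7 bp
  179–234 → 56 bp
Sorted largest to smallest: 78, 58, 56, 26, 9, 7 bp.

78, 58, 56, 26, 9, 7 bp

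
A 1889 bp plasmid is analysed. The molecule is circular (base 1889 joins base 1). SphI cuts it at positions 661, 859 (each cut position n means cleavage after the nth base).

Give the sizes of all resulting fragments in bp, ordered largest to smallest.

1691, 198 bp

Circular molecule, 2 cuts → 2 fragments:
  859 − 661 = 198 bp
  wrap: 1889 − 859 + 661 = 1691 bp
Sorted largest to smallest: 1691, 198 bp.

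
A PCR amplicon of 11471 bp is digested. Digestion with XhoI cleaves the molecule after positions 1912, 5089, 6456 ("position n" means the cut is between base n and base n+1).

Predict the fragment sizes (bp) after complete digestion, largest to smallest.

5015, 3177, 1912, 1367 bp

Linear molecule, 3 cuts → 4 fragments:
  1912 − 0 = 1912 bp
  5089 − 1912 = 3177 bp
  6456 − 5089 = 1367 bp
  11471 − 6456 = 5015 bp
Sorted largest to smallest: 5015, 3177, 1912, 1367 bp.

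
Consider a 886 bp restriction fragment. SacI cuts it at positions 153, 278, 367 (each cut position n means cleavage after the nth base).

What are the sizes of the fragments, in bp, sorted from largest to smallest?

Linear molecule, 3 cuts → 4 fragments:
  153 − 0 = 153 bp
  278 − 153 = 125 bp
  367 − 278 = 89 bp
  886 − 367 = 519 bp
Sorted largest to smallest: 519, 153, 125, 89 bp.

519, 153, 125, 89 bp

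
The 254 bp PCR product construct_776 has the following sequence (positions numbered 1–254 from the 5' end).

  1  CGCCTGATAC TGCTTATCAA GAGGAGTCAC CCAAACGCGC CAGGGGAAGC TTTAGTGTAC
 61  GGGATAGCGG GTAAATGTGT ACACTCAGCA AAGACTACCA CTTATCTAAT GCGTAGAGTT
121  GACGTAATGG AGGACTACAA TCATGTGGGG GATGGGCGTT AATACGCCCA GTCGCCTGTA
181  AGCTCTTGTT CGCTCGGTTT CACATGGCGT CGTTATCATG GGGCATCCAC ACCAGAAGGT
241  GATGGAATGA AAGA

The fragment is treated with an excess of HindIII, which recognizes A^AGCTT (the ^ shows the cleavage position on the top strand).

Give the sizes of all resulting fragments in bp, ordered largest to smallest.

The HindIII site (AAGCTT) starts at position 47.
HindIII cuts after the first base of each site, so after position 47.
Linear molecule, 1 cut → 2 fragments:
  1–47 → 47 bp
  48–254 → 207 bp
Sorted largest to smallest: 207, 47 bp.

207, 47 bp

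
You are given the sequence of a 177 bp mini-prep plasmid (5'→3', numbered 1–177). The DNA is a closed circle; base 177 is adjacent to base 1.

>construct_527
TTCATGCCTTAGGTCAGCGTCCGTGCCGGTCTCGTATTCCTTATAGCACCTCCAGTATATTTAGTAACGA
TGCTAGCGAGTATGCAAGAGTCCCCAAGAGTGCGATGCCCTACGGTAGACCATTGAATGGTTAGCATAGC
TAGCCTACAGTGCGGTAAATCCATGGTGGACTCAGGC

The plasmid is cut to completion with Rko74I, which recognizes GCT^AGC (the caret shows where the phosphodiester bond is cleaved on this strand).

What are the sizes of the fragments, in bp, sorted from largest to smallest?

110, 67 bp

Rko74I sites (GCTAGC) start at positions 72, 139.
Rko74I cuts after base 3 of each site, so after positions 74, 141.
Circular molecule, 2 cuts → 2 fragments:
  75–141 → 67 bp
  142–177 then 1–74 → 36 + 74 = 110 bp
Sorted largest to smallest: 110, 67 bp.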